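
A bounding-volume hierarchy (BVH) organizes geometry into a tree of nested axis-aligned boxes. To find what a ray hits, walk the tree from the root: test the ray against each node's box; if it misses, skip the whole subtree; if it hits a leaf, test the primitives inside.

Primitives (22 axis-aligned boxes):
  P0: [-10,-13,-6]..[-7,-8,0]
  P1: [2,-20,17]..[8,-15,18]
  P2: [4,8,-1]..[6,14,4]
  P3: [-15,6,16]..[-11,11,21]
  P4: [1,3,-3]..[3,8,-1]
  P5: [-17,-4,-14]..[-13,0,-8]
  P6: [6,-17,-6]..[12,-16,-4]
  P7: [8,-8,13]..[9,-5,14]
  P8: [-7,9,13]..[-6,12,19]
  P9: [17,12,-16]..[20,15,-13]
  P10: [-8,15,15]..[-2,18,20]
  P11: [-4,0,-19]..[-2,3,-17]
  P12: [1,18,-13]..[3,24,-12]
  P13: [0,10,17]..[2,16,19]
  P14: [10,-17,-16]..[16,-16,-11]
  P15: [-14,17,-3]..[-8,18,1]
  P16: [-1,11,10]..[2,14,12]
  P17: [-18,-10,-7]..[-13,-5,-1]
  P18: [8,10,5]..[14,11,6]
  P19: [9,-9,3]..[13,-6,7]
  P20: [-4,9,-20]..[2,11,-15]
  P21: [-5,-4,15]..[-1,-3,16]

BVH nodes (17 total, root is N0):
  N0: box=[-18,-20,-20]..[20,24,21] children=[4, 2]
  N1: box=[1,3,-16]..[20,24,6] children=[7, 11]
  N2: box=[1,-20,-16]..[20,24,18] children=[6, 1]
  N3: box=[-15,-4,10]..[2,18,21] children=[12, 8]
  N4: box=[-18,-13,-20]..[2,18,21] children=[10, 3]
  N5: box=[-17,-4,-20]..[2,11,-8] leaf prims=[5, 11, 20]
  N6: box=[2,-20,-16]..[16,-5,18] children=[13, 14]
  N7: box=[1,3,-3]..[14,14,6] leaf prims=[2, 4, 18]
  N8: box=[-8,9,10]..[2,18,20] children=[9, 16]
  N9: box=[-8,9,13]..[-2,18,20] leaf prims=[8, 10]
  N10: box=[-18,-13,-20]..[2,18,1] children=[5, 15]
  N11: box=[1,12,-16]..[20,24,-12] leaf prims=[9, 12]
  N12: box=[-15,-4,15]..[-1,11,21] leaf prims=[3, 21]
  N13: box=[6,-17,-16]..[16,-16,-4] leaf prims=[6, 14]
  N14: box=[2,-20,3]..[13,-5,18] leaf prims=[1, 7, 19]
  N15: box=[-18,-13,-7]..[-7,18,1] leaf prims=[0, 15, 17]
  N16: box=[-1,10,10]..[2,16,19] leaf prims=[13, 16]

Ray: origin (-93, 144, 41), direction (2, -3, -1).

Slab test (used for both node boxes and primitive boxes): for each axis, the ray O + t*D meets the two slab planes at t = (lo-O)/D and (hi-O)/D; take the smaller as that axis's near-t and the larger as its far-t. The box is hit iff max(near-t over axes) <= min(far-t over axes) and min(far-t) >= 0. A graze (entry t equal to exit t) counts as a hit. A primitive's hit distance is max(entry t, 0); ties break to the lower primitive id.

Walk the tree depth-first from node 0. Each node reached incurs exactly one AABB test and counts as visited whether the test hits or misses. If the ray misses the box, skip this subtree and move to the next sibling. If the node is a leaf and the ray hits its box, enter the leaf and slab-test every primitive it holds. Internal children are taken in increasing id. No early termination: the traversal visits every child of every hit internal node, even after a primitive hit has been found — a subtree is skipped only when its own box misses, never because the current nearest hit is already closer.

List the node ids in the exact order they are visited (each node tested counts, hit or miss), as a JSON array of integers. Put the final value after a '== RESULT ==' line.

Traverse from the root:
N0 x:[75/2,113/2] y:[40,164/3] z:[20,61] -> hit [40,164/3], descend [2, 4]
  N2 x:[47,113/2] y:[40,164/3] z:[23,57] -> hit [47,164/3], descend [1, 6]
    N1 x:[47,113/2] y:[40,47] z:[35,57] -> hit [47,47], descend [7, 11]
      N7 x:[47,107/2] y:[130/3,47] z:[35,44] -> miss, prune
      N11 x:[47,113/2] y:[40,44] z:[53,57] -> miss, prune
    N6 x:[95/2,109/2] y:[149/3,164/3] z:[23,57] -> hit [149/3,109/2], descend [13, 14]
      N13 x:[99/2,109/2] y:[160/3,161/3] z:[45,57] -> hit [160/3,161/3] leaf, test {P6(miss), P14@t=160/3}
      N14 x:[95/2,53] y:[149/3,164/3] z:[23,38] -> miss, prune
  N4 x:[75/2,95/2] y:[42,157/3] z:[20,61] -> hit [42,95/2], descend [3, 10]
    N3 x:[39,95/2] y:[42,148/3] z:[20,31] -> miss, prune
    N10 x:[75/2,95/2] y:[42,157/3] z:[40,61] -> hit [42,95/2], descend [5, 15]
      N5 x:[38,95/2] y:[133/3,148/3] z:[49,61] -> miss, prune
      N15 x:[75/2,43] y:[42,157/3] z:[40,48] -> hit [42,43] leaf, test {P0(miss), P15@t=42, P17(miss)}

13 AABB tests over nodes [0, 2, 1, 7, 11, 6, 13, 14, 4, 3, 10, 5, 15]; 2 leaves entered; closest P15.

== RESULT ==
[0, 2, 1, 7, 11, 6, 13, 14, 4, 3, 10, 5, 15]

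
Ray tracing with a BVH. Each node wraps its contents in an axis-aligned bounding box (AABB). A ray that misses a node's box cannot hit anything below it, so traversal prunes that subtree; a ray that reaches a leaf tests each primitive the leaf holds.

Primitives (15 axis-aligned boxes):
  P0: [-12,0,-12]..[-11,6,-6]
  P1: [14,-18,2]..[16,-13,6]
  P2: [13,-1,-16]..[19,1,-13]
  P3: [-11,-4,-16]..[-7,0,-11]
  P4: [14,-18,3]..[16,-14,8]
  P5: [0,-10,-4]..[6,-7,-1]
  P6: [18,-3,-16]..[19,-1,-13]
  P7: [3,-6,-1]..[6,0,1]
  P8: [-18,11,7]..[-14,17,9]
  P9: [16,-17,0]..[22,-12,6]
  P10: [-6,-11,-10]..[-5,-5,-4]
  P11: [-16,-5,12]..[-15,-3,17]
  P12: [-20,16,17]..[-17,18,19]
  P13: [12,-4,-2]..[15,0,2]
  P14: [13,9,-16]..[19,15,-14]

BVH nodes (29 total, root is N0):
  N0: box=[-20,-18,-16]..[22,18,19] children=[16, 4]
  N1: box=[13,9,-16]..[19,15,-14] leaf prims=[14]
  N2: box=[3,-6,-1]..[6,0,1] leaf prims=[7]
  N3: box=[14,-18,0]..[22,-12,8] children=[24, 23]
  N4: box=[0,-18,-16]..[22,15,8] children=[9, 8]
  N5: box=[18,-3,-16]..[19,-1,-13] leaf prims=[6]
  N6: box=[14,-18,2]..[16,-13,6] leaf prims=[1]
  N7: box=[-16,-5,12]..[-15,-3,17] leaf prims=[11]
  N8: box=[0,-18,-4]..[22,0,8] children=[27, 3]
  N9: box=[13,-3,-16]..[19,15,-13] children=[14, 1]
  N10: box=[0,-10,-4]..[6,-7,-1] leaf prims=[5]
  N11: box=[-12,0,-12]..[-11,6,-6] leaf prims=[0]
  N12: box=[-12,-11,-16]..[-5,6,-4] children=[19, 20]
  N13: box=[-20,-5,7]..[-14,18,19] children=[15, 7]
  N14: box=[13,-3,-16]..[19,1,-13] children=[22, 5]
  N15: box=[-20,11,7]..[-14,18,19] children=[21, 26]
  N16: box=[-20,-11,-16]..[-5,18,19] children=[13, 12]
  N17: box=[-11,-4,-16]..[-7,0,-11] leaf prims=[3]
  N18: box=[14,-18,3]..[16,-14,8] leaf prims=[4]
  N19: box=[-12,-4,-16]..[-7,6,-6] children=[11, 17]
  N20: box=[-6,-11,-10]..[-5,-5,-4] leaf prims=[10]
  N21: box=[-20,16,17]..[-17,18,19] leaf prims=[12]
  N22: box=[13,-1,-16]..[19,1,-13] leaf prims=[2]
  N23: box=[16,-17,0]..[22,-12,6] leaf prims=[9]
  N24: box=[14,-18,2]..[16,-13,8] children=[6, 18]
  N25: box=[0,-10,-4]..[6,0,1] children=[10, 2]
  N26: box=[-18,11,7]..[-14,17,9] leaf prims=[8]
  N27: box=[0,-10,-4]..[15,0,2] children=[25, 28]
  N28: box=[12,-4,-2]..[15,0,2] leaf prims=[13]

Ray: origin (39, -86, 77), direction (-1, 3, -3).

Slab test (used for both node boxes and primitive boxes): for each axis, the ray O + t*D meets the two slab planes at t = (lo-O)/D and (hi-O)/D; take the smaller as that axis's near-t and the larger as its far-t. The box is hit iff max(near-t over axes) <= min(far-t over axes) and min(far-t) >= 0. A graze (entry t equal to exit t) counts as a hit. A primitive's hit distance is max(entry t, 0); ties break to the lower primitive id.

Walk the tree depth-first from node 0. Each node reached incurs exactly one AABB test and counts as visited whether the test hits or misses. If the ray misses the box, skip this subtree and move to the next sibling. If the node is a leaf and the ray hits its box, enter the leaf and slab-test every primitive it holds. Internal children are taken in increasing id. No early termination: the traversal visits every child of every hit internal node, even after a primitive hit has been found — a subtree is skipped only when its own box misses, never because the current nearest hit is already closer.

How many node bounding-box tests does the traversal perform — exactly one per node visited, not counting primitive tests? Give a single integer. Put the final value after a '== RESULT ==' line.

Traverse from the root:
N0 x:[17,59] y:[68/3,104/3] z:[58/3,31] -> hit [68/3,31], descend [4, 16]
  N4 x:[17,39] y:[68/3,101/3] z:[23,31] -> hit [23,31], descend [8, 9]
    N8 x:[17,39] y:[68/3,86/3] z:[23,27] -> hit [23,27], descend [3, 27]
      N3 x:[17,25] y:[68/3,74/3] z:[23,77/3] -> hit [23,74/3], descend [23, 24]
        N23 x:[17,23] y:[23,74/3] z:[71/3,77/3] -> miss, prune
        N24 x:[23,25] y:[68/3,73/3] z:[23,25] -> hit [23,73/3], descend [6, 18]
          N6 x:[23,25] y:[68/3,73/3] z:[71/3,25] -> hit [71/3,73/3] leaf, test {P1@t=71/3}
          N18 x:[23,25] y:[68/3,24] z:[23,74/3] -> hit [23,24] leaf, test {P4@t=23}
      N27 x:[24,39] y:[76/3,86/3] z:[25,27] -> hit [76/3,27], descend [25, 28]
        N25 x:[33,39] y:[76/3,86/3] z:[76/3,27] -> miss, prune
        N28 x:[24,27] y:[82/3,86/3] z:[25,79/3] -> miss, prune
    N9 x:[20,26] y:[83/3,101/3] z:[30,31] -> miss, prune
  N16 x:[44,59] y:[25,104/3] z:[58/3,31] -> miss, prune

order=[0, 4, 8, 3, 23, 24, 6, 18, 27, 25, 28, 9, 16]  |boxes|=13  |leaves|=2  hit=P4

== RESULT ==
13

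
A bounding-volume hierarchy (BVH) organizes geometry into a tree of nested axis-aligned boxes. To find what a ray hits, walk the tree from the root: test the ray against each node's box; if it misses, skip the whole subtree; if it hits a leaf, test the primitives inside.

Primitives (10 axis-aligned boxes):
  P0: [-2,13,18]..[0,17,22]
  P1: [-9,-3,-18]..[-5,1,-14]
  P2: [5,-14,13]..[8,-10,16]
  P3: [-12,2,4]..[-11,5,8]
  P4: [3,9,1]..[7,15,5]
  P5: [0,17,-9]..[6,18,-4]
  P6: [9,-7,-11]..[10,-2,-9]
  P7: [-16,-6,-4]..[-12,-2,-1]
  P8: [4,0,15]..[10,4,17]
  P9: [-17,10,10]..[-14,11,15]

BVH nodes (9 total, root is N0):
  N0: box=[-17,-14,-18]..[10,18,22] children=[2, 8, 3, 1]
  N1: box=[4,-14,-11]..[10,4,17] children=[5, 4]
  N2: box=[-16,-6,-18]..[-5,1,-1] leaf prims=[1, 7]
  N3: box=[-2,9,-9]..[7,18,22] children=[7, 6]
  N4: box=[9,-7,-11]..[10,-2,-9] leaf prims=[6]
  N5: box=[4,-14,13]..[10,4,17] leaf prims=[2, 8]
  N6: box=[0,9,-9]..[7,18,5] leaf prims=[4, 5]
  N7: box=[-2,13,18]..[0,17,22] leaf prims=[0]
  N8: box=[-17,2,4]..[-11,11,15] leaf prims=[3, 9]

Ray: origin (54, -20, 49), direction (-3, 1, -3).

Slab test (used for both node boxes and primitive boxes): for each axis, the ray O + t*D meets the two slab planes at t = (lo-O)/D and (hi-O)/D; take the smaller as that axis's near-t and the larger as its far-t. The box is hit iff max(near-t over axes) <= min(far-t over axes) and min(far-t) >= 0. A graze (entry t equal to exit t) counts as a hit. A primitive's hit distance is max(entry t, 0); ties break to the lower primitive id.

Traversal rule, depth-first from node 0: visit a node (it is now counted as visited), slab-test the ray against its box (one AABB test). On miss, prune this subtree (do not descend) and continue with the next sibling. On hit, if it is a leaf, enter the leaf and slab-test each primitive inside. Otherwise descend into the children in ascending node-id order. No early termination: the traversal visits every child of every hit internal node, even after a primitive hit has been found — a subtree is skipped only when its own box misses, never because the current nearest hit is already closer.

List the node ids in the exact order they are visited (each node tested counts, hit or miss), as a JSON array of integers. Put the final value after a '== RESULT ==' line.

Trace the traversal:
N0 x:[44/3,71/3] y:[6,38] z:[9,67/3] -> hit [44/3,67/3], descend [1, 2, 3, 8]
  N1 x:[44/3,50/3] y:[6,24] z:[32/3,20] -> hit [44/3,50/3], descend [4, 5]
    N4 x:[44/3,15] y:[13,18] z:[58/3,20] -> miss, prune
    N5 x:[44/3,50/3] y:[6,24] z:[32/3,12] -> miss, prune
  N2 x:[59/3,70/3] y:[14,21] z:[50/3,67/3] -> hit [59/3,21] leaf, test {P1@t=21, P7(miss)}
  N3 x:[47/3,56/3] y:[29,38] z:[9,58/3] -> miss, prune
  N8 x:[65/3,71/3] y:[22,31] z:[34/3,15] -> miss, prune

Summary -> nodes [0, 1, 4, 5, 2, 3, 8]; box-tests=7; leaf-entries=1; first=P1

== RESULT ==
[0, 1, 4, 5, 2, 3, 8]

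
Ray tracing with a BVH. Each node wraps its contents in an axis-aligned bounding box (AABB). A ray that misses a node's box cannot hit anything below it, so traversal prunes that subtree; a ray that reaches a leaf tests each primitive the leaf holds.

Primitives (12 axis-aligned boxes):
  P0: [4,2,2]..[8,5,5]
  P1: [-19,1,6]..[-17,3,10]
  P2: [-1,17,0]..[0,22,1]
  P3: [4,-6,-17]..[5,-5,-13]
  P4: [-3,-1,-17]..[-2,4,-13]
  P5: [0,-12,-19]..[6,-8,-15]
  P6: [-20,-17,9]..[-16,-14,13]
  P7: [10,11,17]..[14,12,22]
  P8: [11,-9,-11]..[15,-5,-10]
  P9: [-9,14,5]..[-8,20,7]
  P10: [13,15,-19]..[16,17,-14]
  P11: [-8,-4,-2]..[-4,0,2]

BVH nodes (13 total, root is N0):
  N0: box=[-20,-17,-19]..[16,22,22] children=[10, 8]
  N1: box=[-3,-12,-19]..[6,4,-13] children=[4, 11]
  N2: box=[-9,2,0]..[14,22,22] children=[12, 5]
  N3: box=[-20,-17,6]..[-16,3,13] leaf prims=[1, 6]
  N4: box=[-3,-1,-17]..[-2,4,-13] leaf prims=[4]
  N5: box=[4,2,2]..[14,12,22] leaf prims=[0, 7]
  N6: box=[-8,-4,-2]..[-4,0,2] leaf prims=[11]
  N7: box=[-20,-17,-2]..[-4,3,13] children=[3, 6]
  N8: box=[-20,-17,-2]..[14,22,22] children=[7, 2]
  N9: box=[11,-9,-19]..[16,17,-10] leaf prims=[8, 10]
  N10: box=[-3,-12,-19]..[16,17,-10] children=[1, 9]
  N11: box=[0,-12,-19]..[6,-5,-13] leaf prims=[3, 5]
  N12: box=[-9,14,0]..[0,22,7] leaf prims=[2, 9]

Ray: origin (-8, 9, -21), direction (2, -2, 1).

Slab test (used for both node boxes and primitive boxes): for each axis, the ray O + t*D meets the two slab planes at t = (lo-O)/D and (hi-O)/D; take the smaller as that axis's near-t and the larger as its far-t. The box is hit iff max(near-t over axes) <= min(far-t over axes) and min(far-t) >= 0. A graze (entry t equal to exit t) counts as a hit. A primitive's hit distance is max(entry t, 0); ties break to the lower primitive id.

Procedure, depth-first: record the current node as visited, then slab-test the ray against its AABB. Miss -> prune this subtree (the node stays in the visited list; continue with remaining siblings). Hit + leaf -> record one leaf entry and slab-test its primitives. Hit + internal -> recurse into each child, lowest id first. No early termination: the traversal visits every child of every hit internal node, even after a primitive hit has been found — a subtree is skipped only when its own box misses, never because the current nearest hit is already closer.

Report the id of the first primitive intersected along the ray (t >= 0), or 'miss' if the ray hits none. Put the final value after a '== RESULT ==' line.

Traverse from the root:
N0 x:[-6,12] y:[-13/2,13] z:[2,43] -> hit [2,12], descend [8, 10]
  N8 x:[-6,11] y:[-13/2,13] z:[19,43] -> miss, prune
  N10 x:[5/2,12] y:[-4,21/2] z:[2,11] -> hit [5/2,21/2], descend [1, 9]
    N1 x:[5/2,7] y:[5/2,21/2] z:[2,8] -> hit [5/2,7], descend [4, 11]
      N4 x:[5/2,3] y:[5/2,5] z:[4,8] -> miss, prune
      N11 x:[4,7] y:[7,21/2] z:[2,8] -> hit [7,7] leaf, test {P3(miss), P5(miss)}
    N9 x:[19/2,12] y:[-4,9] z:[2,11] -> miss, prune

7 AABB tests over nodes [0, 8, 10, 1, 4, 11, 9]; 1 leaf entered; closest miss.

== RESULT ==
miss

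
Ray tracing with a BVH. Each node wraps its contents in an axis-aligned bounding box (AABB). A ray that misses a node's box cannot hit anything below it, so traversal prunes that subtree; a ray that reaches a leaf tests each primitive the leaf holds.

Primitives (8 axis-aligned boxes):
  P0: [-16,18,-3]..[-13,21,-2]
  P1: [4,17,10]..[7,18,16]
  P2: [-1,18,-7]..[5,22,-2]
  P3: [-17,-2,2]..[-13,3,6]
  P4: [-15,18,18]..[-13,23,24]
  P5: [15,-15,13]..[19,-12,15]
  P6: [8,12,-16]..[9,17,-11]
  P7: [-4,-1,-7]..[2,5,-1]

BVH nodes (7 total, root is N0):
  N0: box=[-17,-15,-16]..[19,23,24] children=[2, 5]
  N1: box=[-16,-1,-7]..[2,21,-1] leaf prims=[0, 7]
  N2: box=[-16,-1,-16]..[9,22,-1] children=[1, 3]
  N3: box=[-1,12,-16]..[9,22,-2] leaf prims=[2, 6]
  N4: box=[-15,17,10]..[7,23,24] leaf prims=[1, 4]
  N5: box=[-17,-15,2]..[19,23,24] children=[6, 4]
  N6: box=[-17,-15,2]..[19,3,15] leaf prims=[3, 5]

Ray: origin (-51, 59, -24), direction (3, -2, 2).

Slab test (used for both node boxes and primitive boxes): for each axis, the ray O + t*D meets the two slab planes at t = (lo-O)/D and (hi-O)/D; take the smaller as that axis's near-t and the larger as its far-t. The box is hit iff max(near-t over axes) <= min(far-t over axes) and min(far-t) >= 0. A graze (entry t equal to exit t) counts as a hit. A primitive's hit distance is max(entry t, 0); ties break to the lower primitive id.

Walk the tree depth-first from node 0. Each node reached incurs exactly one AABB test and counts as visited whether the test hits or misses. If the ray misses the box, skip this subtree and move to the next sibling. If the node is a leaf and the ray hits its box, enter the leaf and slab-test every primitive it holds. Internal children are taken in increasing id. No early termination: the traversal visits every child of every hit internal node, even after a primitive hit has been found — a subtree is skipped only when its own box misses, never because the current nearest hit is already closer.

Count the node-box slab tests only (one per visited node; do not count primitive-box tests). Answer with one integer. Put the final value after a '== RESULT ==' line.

Traverse from the root:
N0 x:[34/3,70/3] y:[18,37] z:[4,24] -> hit [18,70/3], descend [2, 5]
  N2 x:[35/3,20] y:[37/2,30] z:[4,23/2] -> miss, prune
  N5 x:[34/3,70/3] y:[18,37] z:[13,24] -> hit [18,70/3], descend [4, 6]
    N4 x:[12,58/3] y:[18,21] z:[17,24] -> hit [18,58/3] leaf, test {P1(miss), P4(miss)}
    N6 x:[34/3,70/3] y:[28,37] z:[13,39/2] -> miss, prune

order=[0, 2, 5, 4, 6]  |boxes|=5  |leaves|=1  hit=miss

== RESULT ==
5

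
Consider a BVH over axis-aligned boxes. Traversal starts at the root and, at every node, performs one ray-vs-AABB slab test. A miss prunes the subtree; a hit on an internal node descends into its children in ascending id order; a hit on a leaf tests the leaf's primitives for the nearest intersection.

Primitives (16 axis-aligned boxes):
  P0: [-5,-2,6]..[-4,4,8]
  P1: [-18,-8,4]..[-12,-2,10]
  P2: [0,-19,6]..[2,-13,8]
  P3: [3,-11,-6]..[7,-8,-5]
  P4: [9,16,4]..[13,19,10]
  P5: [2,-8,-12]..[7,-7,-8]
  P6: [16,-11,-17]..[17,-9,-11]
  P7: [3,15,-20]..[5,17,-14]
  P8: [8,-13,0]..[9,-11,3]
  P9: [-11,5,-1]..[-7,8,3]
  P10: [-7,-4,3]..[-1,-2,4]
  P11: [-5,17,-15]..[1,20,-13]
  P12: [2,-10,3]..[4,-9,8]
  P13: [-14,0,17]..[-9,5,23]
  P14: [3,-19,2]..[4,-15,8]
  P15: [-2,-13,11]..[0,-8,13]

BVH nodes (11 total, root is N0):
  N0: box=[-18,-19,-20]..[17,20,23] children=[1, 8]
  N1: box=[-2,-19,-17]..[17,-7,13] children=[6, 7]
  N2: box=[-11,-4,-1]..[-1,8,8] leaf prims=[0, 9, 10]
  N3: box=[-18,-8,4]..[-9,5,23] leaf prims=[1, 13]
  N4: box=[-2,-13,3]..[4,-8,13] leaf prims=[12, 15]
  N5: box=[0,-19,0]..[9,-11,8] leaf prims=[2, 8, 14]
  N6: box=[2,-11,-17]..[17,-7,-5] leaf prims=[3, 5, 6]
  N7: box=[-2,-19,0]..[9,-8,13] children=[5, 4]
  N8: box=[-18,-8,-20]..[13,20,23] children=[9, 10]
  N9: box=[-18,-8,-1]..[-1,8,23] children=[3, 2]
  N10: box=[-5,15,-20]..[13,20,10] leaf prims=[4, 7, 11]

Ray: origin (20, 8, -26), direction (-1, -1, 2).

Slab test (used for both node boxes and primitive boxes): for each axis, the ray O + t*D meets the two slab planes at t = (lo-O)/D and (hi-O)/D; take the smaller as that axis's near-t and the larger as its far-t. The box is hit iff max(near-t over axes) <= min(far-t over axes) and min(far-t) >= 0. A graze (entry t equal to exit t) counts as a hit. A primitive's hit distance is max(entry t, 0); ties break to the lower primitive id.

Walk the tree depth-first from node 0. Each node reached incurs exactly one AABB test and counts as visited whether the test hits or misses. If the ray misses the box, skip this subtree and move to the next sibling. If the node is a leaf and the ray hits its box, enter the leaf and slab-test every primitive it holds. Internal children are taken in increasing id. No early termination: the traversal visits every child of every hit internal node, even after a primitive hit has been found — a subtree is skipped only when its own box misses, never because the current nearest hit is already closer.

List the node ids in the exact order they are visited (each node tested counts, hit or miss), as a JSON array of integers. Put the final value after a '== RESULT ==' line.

Traverse from the root:
N0 x:[3,38] y:[-12,27] z:[3,49/2] -> hit [3,49/2], descend [1, 8]
  N1 x:[3,22] y:[15,27] z:[9/2,39/2] -> hit [15,39/2], descend [6, 7]
    N6 x:[3,18] y:[15,19] z:[9/2,21/2] -> miss, prune
    N7 x:[11,22] y:[16,27] z:[13,39/2] -> hit [16,39/2], descend [4, 5]
      N4 x:[16,22] y:[16,21] z:[29/2,39/2] -> hit [16,39/2] leaf, test {P12@t=17, P15(miss)}
      N5 x:[11,20] y:[19,27] z:[13,17] -> miss, prune
  N8 x:[7,38] y:[-12,16] z:[3,49/2] -> hit [7,16], descend [9, 10]
    N9 x:[21,38] y:[0,16] z:[25/2,49/2] -> miss, prune
    N10 x:[7,25] y:[-12,-7] z:[3,18] -> miss, prune

order=[0, 1, 6, 7, 4, 5, 8, 9, 10]  |boxes|=9  |leaves|=1  hit=P12

== RESULT ==
[0, 1, 6, 7, 4, 5, 8, 9, 10]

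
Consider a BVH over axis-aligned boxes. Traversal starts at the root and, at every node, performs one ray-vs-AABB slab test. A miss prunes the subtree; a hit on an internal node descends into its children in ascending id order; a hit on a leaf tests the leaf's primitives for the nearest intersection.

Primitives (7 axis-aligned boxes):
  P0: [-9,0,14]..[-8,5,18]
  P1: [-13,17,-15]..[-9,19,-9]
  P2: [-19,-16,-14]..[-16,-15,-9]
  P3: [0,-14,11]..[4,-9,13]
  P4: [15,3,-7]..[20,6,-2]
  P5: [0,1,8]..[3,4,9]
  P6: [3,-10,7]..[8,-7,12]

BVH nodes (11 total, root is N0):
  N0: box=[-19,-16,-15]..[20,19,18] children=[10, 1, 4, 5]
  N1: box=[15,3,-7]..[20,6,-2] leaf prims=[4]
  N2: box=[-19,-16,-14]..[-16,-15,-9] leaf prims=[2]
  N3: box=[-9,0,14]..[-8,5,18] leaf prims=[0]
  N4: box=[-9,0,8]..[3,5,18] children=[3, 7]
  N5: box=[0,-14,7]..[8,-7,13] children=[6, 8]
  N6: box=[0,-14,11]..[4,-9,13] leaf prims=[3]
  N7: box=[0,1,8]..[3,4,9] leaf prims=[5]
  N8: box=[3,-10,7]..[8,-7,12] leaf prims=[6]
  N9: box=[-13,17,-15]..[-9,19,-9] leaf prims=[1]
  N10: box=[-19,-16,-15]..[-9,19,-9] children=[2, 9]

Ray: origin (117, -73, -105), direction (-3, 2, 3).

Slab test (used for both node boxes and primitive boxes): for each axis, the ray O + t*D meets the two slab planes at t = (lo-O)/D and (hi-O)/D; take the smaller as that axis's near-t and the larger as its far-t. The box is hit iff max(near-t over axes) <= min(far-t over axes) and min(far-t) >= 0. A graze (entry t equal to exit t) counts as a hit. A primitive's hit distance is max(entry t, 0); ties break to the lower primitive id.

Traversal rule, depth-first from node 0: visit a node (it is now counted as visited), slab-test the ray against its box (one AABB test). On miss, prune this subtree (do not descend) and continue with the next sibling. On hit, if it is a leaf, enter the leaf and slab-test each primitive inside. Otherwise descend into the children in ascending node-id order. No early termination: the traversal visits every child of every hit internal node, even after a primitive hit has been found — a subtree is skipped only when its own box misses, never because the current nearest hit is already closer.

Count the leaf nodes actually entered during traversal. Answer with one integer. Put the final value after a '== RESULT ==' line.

Trace the traversal:
N0 x:[97/3,136/3] y:[57/2,46] z:[30,41] -> hit [97/3,41], descend [1, 4, 5, 10]
  N1 x:[97/3,34] y:[38,79/2] z:[98/3,103/3] -> miss, prune
  N4 x:[38,42] y:[73/2,39] z:[113/3,41] -> hit [38,39], descend [3, 7]
    N3 x:[125/3,42] y:[73/2,39] z:[119/3,41] -> miss, prune
    N7 x:[38,39] y:[37,77/2] z:[113/3,38] -> hit [38,38] leaf, test {P5@t=38}
  N5 x:[109/3,39] y:[59/2,33] z:[112/3,118/3] -> miss, prune
  N10 x:[42,136/3] y:[57/2,46] z:[30,32] -> miss, prune

Visited [0, 1, 4, 3, 7, 5, 10]. Tests: 7 box, 1 leaf. Nearest: P5.

== RESULT ==
1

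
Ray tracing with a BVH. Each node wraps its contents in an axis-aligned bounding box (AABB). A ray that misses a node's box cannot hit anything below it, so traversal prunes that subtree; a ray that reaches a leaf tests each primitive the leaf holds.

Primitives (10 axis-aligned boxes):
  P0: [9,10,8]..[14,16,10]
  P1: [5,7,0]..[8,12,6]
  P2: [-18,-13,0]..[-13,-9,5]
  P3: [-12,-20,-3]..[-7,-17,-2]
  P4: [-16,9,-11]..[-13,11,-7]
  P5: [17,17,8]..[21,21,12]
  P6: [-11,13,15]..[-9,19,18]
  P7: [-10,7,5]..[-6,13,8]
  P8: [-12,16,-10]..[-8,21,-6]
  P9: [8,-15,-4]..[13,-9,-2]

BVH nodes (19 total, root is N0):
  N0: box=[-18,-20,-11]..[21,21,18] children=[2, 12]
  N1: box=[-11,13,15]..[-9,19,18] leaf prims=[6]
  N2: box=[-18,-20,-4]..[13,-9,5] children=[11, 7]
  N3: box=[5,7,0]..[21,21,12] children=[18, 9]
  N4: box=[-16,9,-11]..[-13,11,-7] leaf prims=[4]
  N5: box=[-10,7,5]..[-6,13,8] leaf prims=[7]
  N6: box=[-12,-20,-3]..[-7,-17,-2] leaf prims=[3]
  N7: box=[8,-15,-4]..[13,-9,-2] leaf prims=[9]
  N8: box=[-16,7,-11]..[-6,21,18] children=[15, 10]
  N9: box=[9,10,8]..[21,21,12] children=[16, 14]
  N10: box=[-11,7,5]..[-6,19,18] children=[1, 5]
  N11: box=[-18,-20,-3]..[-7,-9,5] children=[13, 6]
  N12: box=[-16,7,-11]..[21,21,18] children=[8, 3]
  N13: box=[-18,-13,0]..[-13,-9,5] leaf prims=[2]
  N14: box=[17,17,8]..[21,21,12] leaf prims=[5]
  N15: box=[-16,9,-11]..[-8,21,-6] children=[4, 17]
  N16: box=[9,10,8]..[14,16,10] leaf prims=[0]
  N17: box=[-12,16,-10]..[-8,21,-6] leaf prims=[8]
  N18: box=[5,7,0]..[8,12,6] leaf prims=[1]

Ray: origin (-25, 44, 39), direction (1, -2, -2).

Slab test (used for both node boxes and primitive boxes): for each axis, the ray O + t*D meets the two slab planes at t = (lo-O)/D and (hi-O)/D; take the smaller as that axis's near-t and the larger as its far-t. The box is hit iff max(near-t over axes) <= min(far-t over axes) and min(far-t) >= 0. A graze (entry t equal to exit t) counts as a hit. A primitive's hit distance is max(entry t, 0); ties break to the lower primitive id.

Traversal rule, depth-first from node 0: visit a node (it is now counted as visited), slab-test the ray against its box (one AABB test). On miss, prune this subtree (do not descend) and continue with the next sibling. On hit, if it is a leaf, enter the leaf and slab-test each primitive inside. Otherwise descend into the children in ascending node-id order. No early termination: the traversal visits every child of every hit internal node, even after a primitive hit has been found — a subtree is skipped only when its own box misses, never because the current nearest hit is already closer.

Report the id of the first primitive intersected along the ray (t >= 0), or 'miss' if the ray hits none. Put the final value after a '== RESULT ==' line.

Trace the traversal:
N0 x:[7,46] y:[23/2,32] z:[21/2,25] -> hit [23/2,25], descend [2, 12]
  N2 x:[7,38] y:[53/2,32] z:[17,43/2] -> miss, prune
  N12 x:[9,46] y:[23/2,37/2] z:[21/2,25] -> hit [23/2,37/2], descend [3, 8]
    N3 x:[30,46] y:[23/2,37/2] z:[27/2,39/2] -> miss, prune
    N8 x:[9,19] y:[23/2,37/2] z:[21/2,25] -> hit [23/2,37/2], descend [10, 15]
      N10 x:[14,19] y:[25/2,37/2] z:[21/2,17] -> hit [14,17], descend [1, 5]
        N1 x:[14,16] y:[25/2,31/2] z:[21/2,12] -> miss, prune
        N5 x:[15,19] y:[31/2,37/2] z:[31/2,17] -> hit [31/2,17] leaf, test {P7@t=31/2}
      N15 x:[9,17] y:[23/2,35/2] z:[45/2,25] -> miss, prune

order=[0, 2, 12, 3, 8, 10, 1, 5, 15]  |boxes|=9  |leaves|=1  hit=P7

== RESULT ==
7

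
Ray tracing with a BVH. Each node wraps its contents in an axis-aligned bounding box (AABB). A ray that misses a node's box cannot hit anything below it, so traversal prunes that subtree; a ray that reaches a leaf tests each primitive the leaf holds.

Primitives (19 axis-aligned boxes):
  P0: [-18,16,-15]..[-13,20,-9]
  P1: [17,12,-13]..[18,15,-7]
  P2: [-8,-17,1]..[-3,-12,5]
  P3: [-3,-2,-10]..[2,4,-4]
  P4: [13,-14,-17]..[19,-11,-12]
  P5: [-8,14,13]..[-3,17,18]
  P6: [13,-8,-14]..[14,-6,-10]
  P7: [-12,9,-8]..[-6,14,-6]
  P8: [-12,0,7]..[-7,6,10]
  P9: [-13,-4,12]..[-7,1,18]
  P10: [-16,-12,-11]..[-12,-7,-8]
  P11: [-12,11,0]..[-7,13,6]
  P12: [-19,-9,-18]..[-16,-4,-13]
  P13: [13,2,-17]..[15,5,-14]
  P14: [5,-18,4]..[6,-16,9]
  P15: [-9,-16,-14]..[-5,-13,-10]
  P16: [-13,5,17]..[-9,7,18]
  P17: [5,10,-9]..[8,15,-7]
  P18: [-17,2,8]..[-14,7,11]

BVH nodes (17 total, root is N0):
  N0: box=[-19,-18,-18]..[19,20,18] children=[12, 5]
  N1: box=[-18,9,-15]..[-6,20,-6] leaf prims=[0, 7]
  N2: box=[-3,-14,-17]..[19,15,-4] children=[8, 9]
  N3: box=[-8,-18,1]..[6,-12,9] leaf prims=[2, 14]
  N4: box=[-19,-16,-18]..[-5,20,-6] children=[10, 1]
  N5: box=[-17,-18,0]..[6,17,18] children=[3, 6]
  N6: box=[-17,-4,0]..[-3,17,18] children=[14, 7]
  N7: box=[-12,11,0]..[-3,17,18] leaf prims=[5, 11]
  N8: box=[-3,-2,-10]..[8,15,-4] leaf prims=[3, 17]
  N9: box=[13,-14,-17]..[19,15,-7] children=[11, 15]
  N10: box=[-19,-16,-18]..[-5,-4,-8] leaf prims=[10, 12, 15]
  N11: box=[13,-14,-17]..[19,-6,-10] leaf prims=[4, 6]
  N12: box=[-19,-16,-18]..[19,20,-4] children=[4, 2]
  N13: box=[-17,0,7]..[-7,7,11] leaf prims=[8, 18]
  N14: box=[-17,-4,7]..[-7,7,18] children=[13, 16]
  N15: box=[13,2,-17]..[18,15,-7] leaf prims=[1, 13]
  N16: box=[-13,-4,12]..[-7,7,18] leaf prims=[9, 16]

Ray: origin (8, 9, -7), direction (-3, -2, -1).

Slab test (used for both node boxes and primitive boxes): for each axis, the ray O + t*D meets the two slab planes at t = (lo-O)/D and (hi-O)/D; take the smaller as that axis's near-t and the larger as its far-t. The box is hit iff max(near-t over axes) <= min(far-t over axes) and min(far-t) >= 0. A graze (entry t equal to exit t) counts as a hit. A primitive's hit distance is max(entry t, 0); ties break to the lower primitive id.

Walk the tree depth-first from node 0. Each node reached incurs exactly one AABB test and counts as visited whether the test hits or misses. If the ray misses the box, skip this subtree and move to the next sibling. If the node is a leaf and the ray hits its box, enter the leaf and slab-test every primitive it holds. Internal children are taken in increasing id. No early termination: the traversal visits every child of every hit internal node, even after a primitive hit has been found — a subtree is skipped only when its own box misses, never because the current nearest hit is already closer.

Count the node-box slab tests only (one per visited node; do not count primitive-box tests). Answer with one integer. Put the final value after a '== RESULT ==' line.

Trace the traversal:
N0 x:[-11/3,9] y:[-11/2,27/2] z:[-25,11] -> hit [-11/3,9], descend [5, 12]
  N5 x:[2/3,25/3] y:[-4,27/2] z:[-25,-7] -> miss, prune
  N12 x:[-11/3,9] y:[-11/2,25/2] z:[-3,11] -> hit [-3,9], descend [2, 4]
    N2 x:[-11/3,11/3] y:[-3,23/2] z:[-3,10] -> hit [-3,11/3], descend [8, 9]
      N8 x:[0,11/3] y:[-3,11/2] z:[-3,3] -> hit [0,3] leaf, test {P3@t=5/2, P17(miss)}
      N9 x:[-11/3,-5/3] y:[-3,23/2] z:[0,10] -> miss, prune
    N4 x:[13/3,9] y:[-11/2,25/2] z:[-1,11] -> hit [13/3,9], descend [1, 10]
      N1 x:[14/3,26/3] y:[-11/2,0] z:[-1,8] -> miss, prune
      N10 x:[13/3,9] y:[13/2,25/2] z:[1,11] -> hit [13/2,9] leaf, test {P10(miss), P12@t=8, P15(miss)}

9 AABB tests over nodes [0, 5, 12, 2, 8, 9, 4, 1, 10]; 2 leaves entered; closest P3.

== RESULT ==
9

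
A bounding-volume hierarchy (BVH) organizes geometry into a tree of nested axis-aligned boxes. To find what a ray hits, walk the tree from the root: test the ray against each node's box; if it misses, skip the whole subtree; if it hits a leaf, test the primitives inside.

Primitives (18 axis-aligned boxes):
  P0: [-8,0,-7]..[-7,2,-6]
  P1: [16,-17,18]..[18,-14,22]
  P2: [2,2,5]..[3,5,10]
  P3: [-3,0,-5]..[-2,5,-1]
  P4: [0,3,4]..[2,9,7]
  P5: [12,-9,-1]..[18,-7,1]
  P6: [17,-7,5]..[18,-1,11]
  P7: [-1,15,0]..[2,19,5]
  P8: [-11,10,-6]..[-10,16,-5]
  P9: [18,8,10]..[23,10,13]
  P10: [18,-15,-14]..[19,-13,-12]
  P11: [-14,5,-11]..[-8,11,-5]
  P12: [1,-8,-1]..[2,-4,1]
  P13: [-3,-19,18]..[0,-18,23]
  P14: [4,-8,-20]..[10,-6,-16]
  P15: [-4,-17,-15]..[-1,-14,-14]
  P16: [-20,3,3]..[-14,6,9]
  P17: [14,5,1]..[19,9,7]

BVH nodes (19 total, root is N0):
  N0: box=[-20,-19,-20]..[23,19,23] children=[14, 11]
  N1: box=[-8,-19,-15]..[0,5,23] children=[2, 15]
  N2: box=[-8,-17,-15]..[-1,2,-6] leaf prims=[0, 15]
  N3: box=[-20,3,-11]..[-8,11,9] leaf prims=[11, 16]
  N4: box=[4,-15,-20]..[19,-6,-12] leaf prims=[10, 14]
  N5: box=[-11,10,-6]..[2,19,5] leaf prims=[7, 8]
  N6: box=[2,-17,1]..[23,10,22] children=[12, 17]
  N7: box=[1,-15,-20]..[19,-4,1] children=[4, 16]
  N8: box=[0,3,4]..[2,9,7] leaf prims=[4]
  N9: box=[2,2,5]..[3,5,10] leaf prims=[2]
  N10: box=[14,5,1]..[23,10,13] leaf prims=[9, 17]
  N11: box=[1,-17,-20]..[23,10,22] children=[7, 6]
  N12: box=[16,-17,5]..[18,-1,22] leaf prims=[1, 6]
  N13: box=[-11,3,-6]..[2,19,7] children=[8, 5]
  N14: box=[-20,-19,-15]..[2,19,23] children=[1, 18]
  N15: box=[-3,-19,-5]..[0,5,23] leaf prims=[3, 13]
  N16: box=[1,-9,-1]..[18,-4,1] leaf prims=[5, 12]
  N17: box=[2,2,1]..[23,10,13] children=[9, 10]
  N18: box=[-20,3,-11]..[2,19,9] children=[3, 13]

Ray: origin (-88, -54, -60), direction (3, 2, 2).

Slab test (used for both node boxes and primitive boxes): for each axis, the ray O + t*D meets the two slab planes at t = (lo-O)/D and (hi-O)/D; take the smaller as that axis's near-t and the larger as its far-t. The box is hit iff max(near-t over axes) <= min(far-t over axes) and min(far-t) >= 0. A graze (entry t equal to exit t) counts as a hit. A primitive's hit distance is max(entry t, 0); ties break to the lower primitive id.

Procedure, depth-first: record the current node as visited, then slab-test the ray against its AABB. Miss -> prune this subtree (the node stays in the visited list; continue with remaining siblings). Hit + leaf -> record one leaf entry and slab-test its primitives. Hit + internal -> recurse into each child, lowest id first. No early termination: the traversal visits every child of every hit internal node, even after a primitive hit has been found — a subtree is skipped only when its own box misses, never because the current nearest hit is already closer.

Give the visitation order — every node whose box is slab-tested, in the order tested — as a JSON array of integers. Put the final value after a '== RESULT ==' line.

Trace the traversal:
N0 x:[68/3,37] y:[35/2,73/2] z:[20,83/2] -> hit [68/3,73/2], descend [11, 14]
  N11 x:[89/3,37] y:[37/2,32] z:[20,41] -> hit [89/3,32], descend [6, 7]
    N6 x:[30,37] y:[37/2,32] z:[61/2,41] -> hit [61/2,32], descend [12, 17]
      N12 x:[104/3,106/3] y:[37/2,53/2] z:[65/2,41] -> miss, prune
      N17 x:[30,37] y:[28,32] z:[61/2,73/2] -> hit [61/2,32], descend [9, 10]
        N9 x:[30,91/3] y:[28,59/2] z:[65/2,35] -> miss, prune
        N10 x:[34,37] y:[59/2,32] z:[61/2,73/2] -> miss, prune
    N7 x:[89/3,107/3] y:[39/2,25] z:[20,61/2] -> miss, prune
  N14 x:[68/3,30] y:[35/2,73/2] z:[45/2,83/2] -> hit [68/3,30], descend [1, 18]
    N1 x:[80/3,88/3] y:[35/2,59/2] z:[45/2,83/2] -> hit [80/3,88/3], descend [2, 15]
      N2 x:[80/3,29] y:[37/2,28] z:[45/2,27] -> hit [80/3,27] leaf, test {P0@t=27, P15(miss)}
      N15 x:[85/3,88/3] y:[35/2,59/2] z:[55/2,83/2] -> hit [85/3,88/3] leaf, test {P3@t=85/3, P13(miss)}
    N18 x:[68/3,30] y:[57/2,73/2] z:[49/2,69/2] -> hit [57/2,30], descend [3, 13]
      N3 x:[68/3,80/3] y:[57/2,65/2] z:[49/2,69/2] -> miss, prune
      N13 x:[77/3,30] y:[57/2,73/2] z:[27,67/2] -> hit [57/2,30], descend [5, 8]
        N5 x:[77/3,30] y:[32,73/2] z:[27,65/2] -> miss, prune
        N8 x:[88/3,30] y:[57/2,63/2] z:[32,67/2] -> miss, prune

Visited [0, 11, 6, 12, 17, 9, 10, 7, 14, 1, 2, 15, 18, 3, 13, 5, 8]. Tests: 17 box, 2 leaf. Nearest: P0.

== RESULT ==
[0, 11, 6, 12, 17, 9, 10, 7, 14, 1, 2, 15, 18, 3, 13, 5, 8]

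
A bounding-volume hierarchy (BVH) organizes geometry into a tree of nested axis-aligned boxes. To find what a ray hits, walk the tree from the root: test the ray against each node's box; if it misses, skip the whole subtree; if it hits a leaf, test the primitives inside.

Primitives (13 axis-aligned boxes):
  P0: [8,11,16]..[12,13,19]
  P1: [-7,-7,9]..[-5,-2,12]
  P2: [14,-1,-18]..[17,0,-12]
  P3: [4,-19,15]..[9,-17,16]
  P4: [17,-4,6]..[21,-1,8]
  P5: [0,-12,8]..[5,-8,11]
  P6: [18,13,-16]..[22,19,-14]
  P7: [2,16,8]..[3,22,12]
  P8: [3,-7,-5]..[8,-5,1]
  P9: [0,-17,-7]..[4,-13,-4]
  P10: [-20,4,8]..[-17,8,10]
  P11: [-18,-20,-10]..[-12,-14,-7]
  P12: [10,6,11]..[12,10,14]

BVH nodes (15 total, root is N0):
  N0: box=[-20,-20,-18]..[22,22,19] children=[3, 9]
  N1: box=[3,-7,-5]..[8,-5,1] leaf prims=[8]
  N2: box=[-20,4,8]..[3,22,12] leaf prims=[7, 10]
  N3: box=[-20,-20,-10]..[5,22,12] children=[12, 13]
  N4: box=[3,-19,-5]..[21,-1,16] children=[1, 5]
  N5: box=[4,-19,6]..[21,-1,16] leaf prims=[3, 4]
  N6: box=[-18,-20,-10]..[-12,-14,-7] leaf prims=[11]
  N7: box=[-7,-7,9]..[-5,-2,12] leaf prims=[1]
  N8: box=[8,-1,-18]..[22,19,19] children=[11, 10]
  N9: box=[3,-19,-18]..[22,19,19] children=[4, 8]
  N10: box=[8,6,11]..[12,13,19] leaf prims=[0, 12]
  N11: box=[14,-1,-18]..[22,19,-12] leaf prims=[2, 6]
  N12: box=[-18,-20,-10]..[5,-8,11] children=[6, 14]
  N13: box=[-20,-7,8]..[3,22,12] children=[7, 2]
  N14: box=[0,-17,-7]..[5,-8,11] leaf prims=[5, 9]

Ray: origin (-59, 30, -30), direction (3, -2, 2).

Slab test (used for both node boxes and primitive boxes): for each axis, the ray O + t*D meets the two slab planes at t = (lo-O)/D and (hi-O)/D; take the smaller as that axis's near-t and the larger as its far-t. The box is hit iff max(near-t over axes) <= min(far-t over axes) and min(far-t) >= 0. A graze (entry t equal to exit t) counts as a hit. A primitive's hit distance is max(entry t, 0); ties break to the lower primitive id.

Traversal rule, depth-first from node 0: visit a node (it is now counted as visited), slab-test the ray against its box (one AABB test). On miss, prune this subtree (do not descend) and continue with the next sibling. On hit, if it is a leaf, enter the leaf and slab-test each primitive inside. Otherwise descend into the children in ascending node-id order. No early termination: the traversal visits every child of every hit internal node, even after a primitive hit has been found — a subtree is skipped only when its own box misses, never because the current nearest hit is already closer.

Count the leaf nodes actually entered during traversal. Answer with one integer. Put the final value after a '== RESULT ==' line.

Walk:
N0 x:[13,27] y:[4,25] z:[6,49/2] -> hit [13,49/2], descend [3, 9]
  N3 x:[13,64/3] y:[4,25] z:[10,21] -> hit [13,21], descend [12, 13]
    N12 x:[41/3,64/3] y:[19,25] z:[10,41/2] -> hit [19,41/2], descend [6, 14]
      N6 x:[41/3,47/3] y:[22,25] z:[10,23/2] -> miss, prune
      N14 x:[59/3,64/3] y:[19,47/2] z:[23/2,41/2] -> hit [59/3,41/2] leaf, test {P5@t=59/3, P9(miss)}
    N13 x:[13,62/3] y:[4,37/2] z:[19,21] -> miss, prune
  N9 x:[62/3,27] y:[11/2,49/2] z:[6,49/2] -> hit [62/3,49/2], descend [4, 8]
    N4 x:[62/3,80/3] y:[31/2,49/2] z:[25/2,23] -> hit [62/3,23], descend [1, 5]
      N1 x:[62/3,67/3] y:[35/2,37/2] z:[25/2,31/2] -> miss, prune
      N5 x:[21,80/3] y:[31/2,49/2] z:[18,23] -> hit [21,23] leaf, test {P3(miss), P4(miss)}
    N8 x:[67/3,27] y:[11/2,31/2] z:[6,49/2] -> miss, prune

order=[0, 3, 12, 6, 14, 13, 9, 4, 1, 5, 8]  |boxes|=11  |leaves|=2  hit=P5

== RESULT ==
2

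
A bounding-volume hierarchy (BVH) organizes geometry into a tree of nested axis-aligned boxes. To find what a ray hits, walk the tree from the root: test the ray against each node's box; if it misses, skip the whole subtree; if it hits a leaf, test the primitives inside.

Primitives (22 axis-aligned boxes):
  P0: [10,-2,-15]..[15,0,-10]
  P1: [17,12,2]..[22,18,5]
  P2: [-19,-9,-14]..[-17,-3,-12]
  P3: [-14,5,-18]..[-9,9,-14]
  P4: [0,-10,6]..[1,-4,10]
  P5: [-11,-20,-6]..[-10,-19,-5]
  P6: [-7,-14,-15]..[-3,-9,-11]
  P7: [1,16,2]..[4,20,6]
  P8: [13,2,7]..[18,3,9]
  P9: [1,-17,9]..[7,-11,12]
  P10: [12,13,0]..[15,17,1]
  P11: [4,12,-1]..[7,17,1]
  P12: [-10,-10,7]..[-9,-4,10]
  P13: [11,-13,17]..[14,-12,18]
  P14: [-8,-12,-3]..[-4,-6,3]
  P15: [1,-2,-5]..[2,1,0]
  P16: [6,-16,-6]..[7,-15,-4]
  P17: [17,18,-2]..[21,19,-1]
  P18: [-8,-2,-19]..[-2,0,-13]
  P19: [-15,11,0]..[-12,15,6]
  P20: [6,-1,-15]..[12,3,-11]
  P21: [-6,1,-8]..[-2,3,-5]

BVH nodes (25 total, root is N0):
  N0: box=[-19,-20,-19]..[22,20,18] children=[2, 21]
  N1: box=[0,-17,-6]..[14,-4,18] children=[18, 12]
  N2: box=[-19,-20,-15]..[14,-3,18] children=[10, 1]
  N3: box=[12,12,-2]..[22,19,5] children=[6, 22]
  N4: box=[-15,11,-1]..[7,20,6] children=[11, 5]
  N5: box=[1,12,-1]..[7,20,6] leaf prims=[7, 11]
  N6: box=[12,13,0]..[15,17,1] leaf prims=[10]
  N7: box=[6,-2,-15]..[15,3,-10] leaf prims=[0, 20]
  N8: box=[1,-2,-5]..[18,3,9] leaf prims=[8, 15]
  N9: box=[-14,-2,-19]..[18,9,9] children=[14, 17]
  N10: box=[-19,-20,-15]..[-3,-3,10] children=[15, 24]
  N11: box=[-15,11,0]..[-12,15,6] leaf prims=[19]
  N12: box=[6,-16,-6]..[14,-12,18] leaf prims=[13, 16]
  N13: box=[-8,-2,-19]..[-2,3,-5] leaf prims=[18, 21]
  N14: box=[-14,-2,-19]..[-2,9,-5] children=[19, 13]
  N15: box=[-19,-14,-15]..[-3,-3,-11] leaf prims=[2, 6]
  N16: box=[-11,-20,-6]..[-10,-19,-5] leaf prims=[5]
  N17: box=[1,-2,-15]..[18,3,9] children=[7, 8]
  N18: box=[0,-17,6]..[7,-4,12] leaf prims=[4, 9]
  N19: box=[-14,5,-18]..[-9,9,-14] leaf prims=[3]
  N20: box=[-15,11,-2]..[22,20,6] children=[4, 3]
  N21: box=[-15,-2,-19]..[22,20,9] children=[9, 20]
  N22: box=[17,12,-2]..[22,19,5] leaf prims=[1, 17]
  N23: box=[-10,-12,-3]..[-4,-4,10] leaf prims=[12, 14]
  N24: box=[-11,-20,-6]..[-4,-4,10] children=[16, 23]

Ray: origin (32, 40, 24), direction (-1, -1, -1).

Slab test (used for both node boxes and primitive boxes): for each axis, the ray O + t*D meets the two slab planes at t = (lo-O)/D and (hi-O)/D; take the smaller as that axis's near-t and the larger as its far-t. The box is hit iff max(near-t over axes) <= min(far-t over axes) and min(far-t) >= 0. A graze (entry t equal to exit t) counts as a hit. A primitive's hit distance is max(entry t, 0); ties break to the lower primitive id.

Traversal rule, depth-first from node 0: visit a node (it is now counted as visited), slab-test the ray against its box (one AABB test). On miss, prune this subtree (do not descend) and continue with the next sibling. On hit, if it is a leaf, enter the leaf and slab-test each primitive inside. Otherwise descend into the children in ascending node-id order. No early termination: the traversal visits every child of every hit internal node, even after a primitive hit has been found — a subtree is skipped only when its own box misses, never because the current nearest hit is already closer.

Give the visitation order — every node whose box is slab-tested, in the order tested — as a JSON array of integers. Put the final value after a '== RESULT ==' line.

Trace the traversal:
N0 x:[10,51] y:[20,60] z:[6,43] -> hit [20,43], descend [2, 21]
  N2 x:[18,51] y:[43,60] z:[6,39] -> miss, prune
  N21 x:[10,47] y:[20,42] z:[15,43] -> hit [20,42], descend [9, 20]
    N9 x:[14,46] y:[31,42] z:[15,43] -> hit [31,42], descend [14, 17]
      N14 x:[34,46] y:[31,42] z:[29,43] -> hit [34,42], descend [13, 19]
        N13 x:[34,40] y:[37,42] z:[29,43] -> hit [37,40] leaf, test {P18@t=40, P21(miss)}
        N19 x:[41,46] y:[31,35] z:[38,42] -> miss, prune
      N17 x:[14,31] y:[37,42] z:[15,39] -> miss, prune
    N20 x:[10,47] y:[20,29] z:[18,26] -> hit [20,26], descend [3, 4]
      N3 x:[10,20] y:[21,28] z:[19,26] -> miss, prune
      N4 x:[25,47] y:[20,29] z:[18,25] -> hit [25,25], descend [5, 11]
        N5 x:[25,31] y:[20,28] z:[18,25] -> hit [25,25] leaf, test {P7(miss), P11@t=25}
        N11 x:[44,47] y:[25,29] z:[18,24] -> miss, prune

Visited [0, 2, 21, 9, 14, 13, 19, 17, 20, 3, 4, 5, 11]. Tests: 13 box, 2 leaf. Nearest: P11.

== RESULT ==
[0, 2, 21, 9, 14, 13, 19, 17, 20, 3, 4, 5, 11]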